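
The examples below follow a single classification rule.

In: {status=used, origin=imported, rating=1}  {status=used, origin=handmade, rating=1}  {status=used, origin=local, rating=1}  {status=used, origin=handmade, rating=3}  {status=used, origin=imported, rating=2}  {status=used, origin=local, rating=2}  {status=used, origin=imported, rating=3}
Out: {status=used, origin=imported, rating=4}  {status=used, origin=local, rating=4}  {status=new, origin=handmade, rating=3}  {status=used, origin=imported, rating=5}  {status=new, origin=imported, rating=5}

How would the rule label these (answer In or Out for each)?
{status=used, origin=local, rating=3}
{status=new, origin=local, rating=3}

The pattern is that an item is 'In' exactly when: status is used AND rating ≤ 3.
In: {status=used, origin=local, rating=3}, since status is used, rating = 3. Out: {status=new, origin=local, rating=3}, since status is new, rating = 3.

In, Out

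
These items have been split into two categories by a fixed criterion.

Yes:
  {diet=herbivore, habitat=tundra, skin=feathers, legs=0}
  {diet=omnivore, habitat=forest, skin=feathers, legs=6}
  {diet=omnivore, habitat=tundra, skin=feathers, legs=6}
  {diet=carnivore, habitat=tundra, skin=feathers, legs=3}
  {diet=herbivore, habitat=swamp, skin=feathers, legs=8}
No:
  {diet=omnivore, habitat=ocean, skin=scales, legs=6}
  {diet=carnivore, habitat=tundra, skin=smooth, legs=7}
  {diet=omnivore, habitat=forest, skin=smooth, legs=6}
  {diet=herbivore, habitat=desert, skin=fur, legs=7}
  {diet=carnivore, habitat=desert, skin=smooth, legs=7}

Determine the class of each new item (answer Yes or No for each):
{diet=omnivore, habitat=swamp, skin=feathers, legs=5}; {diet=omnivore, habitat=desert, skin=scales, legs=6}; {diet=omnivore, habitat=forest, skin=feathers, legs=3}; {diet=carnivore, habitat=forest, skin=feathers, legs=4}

Yes, No, Yes, Yes

The distinguishing property — skin is feathers — holds for all the 'Yes' cases and none of the 'No' cases.
{diet=omnivore, habitat=swamp, skin=feathers, legs=5} → skin is feathers → Yes.
{diet=omnivore, habitat=desert, skin=scales, legs=6} → skin is scales → No.
{diet=omnivore, habitat=forest, skin=feathers, legs=3} → skin is feathers → Yes.
{diet=carnivore, habitat=forest, skin=feathers, legs=4} → skin is feathers → Yes.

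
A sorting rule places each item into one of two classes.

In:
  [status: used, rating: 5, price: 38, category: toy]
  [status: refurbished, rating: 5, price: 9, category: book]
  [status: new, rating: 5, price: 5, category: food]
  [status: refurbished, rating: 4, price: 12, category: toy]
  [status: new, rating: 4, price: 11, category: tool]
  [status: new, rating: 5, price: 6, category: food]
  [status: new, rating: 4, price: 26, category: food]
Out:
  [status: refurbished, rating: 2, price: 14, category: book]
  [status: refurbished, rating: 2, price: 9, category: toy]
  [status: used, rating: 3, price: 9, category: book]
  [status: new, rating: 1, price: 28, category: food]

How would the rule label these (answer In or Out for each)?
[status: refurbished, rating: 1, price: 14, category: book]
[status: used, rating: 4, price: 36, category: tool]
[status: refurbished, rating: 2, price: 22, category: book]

Out, In, Out

The distinguishing property — rating ≥ 4 — holds for all the 'In' cases and none of the 'Out' cases.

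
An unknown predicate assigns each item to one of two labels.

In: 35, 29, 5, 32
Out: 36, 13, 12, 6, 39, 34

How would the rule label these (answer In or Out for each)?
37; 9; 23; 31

Rule: ≡ 2 (mod 3). This holds for each 'In' example and fails for each 'Out' one.

Out, Out, In, Out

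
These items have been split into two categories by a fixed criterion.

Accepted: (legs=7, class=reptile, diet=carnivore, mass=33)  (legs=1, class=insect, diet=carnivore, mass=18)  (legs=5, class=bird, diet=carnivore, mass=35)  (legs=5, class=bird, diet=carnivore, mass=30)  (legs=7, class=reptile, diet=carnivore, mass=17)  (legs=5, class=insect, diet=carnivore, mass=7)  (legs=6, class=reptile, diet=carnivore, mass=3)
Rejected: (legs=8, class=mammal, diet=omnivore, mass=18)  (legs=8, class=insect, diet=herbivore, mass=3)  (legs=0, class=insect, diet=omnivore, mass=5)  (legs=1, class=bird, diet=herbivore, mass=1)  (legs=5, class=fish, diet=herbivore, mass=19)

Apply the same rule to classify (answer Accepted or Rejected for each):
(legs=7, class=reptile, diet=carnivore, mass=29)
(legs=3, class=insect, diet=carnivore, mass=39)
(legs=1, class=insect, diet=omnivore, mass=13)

The classifier is using: diet is carnivore.
(legs=7, class=reptile, diet=carnivore, mass=29): diet is carnivore — checks out, so Accepted.
(legs=3, class=insect, diet=carnivore, mass=39): diet is carnivore — checks out, so Accepted.
(legs=1, class=insect, diet=omnivore, mass=13): diet is omnivore — does not pass, so Rejected.

Accepted, Accepted, Rejected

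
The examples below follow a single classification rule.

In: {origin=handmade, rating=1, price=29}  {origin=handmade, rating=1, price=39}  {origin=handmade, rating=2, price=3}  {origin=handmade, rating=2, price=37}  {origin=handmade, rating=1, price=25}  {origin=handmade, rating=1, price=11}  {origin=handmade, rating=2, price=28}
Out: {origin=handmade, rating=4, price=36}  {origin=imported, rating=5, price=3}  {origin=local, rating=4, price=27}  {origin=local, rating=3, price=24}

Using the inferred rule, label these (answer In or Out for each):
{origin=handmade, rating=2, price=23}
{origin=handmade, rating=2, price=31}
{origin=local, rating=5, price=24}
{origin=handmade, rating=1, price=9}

In, In, Out, In

Rule: rating ≤ 2. This holds for each 'In' example and fails for each 'Out' one.
{origin=handmade, rating=2, price=23}: rating = 2 — meets the rule, so In. {origin=handmade, rating=2, price=31}: rating = 2 — meets the rule, so In. {origin=local, rating=5, price=24}: rating = 5 — fails the rule, so Out. {origin=handmade, rating=1, price=9}: rating = 1 — meets the rule, so In.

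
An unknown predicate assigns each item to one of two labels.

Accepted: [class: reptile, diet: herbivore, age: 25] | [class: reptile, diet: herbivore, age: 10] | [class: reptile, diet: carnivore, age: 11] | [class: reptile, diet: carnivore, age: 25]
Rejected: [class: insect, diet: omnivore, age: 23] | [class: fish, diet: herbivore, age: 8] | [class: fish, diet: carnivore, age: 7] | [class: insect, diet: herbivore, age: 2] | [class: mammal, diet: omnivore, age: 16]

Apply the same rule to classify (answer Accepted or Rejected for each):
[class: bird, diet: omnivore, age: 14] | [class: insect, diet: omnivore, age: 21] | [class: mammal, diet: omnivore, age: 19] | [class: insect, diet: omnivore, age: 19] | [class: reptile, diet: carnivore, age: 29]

The simplest hypothesis consistent with all the labels is: class is reptile.
[class: bird, diet: omnivore, age: 14] → class is bird → Rejected.
[class: insect, diet: omnivore, age: 21] → class is insect → Rejected.
[class: mammal, diet: omnivore, age: 19] → class is mammal → Rejected.
[class: insect, diet: omnivore, age: 19] → class is insect → Rejected.
[class: reptile, diet: carnivore, age: 29] → class is reptile → Accepted.

Rejected, Rejected, Rejected, Rejected, Accepted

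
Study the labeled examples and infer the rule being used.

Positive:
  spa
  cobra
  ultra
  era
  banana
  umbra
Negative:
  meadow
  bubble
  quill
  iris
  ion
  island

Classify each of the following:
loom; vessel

The simplest hypothesis consistent with all the labels is: ends with 'a'.
loom: ends with 'm', lacks this property → Negative. vessel: ends with 'l', lacks this property → Negative.

Negative, Negative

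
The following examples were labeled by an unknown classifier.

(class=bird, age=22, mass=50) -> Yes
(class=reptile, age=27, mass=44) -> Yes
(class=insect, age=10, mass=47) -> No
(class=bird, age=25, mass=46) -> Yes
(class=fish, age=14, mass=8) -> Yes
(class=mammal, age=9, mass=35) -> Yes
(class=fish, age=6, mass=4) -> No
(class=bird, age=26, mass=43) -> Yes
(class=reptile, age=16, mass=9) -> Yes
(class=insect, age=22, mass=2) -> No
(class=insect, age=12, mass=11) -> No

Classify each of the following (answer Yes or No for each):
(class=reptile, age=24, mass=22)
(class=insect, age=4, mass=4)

The rule appears to be: class is not insect AND age ≥ 9.
Yes: (class=reptile, age=24, mass=22), since class is reptile, age = 24. No: (class=insect, age=4, mass=4), since class is insect, age = 4.

Yes, No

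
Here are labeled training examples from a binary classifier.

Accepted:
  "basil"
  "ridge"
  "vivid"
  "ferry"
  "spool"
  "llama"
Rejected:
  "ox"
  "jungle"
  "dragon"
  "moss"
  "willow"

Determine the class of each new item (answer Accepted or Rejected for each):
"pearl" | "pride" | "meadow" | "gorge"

Accepted, Accepted, Rejected, Accepted

A rule that fits every label: odd length — true of each 'Accepted' example, false of each 'Rejected' one.
"pearl" — length 5, hence Accepted. "pride" — length 5, hence Accepted. "meadow" — length 6, hence Rejected. "gorge" — length 5, hence Accepted.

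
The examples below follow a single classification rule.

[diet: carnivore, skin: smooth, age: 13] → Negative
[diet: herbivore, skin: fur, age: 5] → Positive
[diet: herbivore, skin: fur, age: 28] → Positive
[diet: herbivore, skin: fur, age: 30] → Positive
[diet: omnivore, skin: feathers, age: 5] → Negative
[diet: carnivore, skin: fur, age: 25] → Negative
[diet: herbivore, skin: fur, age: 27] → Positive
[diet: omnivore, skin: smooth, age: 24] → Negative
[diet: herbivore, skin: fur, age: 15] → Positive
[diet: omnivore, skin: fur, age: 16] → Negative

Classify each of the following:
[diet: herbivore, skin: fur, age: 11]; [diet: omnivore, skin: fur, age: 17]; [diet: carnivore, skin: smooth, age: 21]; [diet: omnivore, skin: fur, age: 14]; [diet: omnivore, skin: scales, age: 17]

One predicate separates the groups cleanly: diet is herbivore.

Positive, Negative, Negative, Negative, Negative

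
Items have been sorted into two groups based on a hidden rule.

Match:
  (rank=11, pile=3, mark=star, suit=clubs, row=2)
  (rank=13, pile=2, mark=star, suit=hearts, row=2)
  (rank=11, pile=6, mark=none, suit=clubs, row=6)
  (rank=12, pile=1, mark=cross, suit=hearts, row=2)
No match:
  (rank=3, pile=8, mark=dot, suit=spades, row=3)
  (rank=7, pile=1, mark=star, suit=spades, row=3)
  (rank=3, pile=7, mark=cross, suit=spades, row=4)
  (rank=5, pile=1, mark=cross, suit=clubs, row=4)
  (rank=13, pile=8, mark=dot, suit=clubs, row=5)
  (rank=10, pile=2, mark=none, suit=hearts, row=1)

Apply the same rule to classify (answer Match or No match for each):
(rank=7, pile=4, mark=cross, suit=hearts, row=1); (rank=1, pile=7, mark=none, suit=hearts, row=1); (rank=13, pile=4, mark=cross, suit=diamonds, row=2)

No match, No match, Match

All 'Match' examples share one property — rank ≥ 11 AND pile ≤ 6 — and every 'No match' example lacks it.
(rank=7, pile=4, mark=cross, suit=hearts, row=1) → rank = 7, pile = 4 → No match.
(rank=1, pile=7, mark=none, suit=hearts, row=1) → rank = 1, pile = 7 → No match.
(rank=13, pile=4, mark=cross, suit=diamonds, row=2) → rank = 13, pile = 4 → Match.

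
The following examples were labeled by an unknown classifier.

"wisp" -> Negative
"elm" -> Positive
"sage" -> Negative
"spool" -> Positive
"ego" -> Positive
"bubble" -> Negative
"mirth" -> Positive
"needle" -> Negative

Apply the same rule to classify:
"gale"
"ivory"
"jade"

Every 'Positive' example satisfies: odd length. None of the 'Negative' examples do.
"gale" — length 4, hence Negative. "ivory" — length 5, hence Positive. "jade" — length 4, hence Negative.

Negative, Positive, Negative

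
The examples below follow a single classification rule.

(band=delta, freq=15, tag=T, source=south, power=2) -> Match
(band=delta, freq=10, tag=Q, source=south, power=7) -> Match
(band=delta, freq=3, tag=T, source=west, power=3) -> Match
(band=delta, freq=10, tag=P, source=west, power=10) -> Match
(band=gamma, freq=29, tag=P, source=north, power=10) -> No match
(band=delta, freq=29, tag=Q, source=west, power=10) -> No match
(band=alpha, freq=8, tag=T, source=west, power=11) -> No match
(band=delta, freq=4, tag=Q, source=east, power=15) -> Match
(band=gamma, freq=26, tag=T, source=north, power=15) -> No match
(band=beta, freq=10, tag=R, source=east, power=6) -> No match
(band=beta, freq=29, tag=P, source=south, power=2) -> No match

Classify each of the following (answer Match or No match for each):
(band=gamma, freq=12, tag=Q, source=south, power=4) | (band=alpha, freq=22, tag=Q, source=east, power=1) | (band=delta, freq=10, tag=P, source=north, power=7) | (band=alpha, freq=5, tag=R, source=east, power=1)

Every 'Match' example satisfies: band is delta AND freq ≤ 15. None of the 'No match' examples do.

No match, No match, Match, No match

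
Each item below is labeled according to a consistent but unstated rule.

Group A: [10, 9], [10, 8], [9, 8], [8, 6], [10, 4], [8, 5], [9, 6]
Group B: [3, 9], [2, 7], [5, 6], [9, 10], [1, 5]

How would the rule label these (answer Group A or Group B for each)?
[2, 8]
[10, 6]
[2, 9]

The rule appears to be: first > second.

Group B, Group A, Group B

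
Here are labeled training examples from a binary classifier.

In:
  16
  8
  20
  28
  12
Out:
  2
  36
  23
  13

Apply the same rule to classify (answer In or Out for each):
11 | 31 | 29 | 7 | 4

Rule: multiple of 4 AND at most 28. This holds for each 'In' example and fails for each 'Out' one.
11 — 11 = 4·2 + 3, 11 ≤ 28, hence Out.
31 — 31 = 4·7 + 3, 31 > 28, hence Out.
29 — 29 = 4·7 + 1, 29 > 28, hence Out.
7 — 7 = 4·1 + 3, 7 ≤ 28, hence Out.
4 — 4 = 4·1, 4 ≤ 28, hence In.

Out, Out, Out, Out, In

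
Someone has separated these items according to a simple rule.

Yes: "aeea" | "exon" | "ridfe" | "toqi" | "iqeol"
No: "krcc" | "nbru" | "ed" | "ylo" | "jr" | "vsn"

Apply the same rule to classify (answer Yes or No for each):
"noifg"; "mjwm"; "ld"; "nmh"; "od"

Yes, No, No, No, No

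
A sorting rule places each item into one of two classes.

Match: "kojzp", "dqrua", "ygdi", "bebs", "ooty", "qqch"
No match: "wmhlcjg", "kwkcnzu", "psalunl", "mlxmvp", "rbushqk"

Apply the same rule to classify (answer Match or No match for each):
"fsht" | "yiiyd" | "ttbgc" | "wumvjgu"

Match, Match, Match, No match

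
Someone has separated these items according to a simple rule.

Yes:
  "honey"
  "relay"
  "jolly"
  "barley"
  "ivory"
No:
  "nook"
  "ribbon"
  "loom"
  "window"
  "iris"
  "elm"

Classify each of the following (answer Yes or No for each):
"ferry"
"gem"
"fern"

Yes, No, No

Rule: contains 'y'. This holds for each 'Yes' example and fails for each 'No' one.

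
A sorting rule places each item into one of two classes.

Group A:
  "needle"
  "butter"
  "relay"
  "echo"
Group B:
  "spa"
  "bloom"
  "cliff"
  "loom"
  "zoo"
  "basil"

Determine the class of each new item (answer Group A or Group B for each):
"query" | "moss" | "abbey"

One predicate separates the groups cleanly: contains 'e'.
"query": has 'e' — checks out, so Group A.
"moss": no 'e' — fails the rule, so Group B.
"abbey": has 'e' — checks out, so Group A.

Group A, Group B, Group A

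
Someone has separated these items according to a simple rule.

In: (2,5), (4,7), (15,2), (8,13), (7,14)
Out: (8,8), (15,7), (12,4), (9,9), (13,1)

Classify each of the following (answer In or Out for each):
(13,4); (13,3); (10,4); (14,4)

In, Out, Out, Out

Comparing the two groups points to one rule — sum is odd.
In: (13,4), since 13+4 = 17. Out: (13,3), since 13+3 = 16. Out: (10,4), since 10+4 = 14. Out: (14,4), since 14+4 = 18.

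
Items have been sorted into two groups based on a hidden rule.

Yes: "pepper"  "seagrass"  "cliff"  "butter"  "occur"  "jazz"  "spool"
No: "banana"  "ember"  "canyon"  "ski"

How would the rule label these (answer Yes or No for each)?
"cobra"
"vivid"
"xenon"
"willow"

No, No, No, Yes

The common property of the 'Yes' items is: has a double letter. No 'No' item has it.
"cobra" → no doubled letter → No. "vivid" → no doubled letter → No. "xenon" → no doubled letter → No. "willow" → 'll' doubled → Yes.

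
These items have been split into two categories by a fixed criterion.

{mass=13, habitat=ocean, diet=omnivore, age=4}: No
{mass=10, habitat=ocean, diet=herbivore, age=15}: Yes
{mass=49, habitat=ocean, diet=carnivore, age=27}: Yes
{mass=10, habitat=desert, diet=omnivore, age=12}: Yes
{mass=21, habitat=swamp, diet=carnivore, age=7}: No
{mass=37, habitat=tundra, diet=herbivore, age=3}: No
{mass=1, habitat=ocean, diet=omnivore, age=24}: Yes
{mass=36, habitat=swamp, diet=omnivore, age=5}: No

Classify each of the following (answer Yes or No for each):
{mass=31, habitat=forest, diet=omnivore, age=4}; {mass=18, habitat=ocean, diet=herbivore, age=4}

Rule: age ≥ 12. This holds for each 'Yes' example and fails for each 'No' one.
{mass=31, habitat=forest, diet=omnivore, age=4} — age = 4, hence No. {mass=18, habitat=ocean, diet=herbivore, age=4} — age = 4, hence No.

No, No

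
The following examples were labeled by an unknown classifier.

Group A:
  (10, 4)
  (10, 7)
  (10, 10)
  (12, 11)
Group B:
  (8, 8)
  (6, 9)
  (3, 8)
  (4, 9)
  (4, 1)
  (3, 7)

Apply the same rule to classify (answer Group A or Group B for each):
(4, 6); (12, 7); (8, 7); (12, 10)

Group B, Group A, Group B, Group A

The common property of the 'Group A' items is: first ≥ 9. No 'Group B' item has it.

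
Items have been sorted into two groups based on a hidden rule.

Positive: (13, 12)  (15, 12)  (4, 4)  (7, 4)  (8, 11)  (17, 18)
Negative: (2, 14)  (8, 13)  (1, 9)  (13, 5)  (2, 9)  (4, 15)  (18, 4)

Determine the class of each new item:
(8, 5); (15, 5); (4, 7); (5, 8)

Rule: |first − second| ≤ 3. This holds for each 'Positive' example and fails for each 'Negative' one.
(8, 5) — |8−5| = 3, hence Positive.
(15, 5) — |15−5| = 10, hence Negative.
(4, 7) — |4−7| = 3, hence Positive.
(5, 8) — |5−8| = 3, hence Positive.

Positive, Negative, Positive, Positive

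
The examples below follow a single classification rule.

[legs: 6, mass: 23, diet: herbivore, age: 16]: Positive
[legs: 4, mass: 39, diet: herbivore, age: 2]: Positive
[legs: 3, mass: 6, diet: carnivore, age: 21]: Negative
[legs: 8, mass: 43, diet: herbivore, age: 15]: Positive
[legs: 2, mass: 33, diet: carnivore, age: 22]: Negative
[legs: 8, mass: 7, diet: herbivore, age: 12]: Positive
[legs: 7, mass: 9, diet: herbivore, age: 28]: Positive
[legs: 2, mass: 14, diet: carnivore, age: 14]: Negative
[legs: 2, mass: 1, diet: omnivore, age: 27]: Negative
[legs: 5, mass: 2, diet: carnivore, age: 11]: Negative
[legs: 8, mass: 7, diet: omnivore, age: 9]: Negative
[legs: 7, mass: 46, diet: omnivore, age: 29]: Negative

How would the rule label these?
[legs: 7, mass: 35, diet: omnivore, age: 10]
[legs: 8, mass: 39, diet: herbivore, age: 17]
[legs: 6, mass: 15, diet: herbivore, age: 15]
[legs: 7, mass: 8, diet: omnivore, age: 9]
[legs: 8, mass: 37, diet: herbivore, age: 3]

Negative, Positive, Positive, Negative, Positive

Every 'Positive' example satisfies: diet is herbivore. None of the 'Negative' examples do.
Negative: [legs: 7, mass: 35, diet: omnivore, age: 10], since diet is omnivore.
Positive: [legs: 8, mass: 39, diet: herbivore, age: 17], since diet is herbivore.
Positive: [legs: 6, mass: 15, diet: herbivore, age: 15], since diet is herbivore.
Negative: [legs: 7, mass: 8, diet: omnivore, age: 9], since diet is omnivore.
Positive: [legs: 8, mass: 37, diet: herbivore, age: 3], since diet is herbivore.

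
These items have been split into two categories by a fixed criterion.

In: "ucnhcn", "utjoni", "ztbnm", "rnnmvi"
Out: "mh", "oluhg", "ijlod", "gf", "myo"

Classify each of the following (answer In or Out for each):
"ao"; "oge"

The distinguishing property — contains 'n' — holds for all the 'In' cases and none of the 'Out' cases.
"ao": Out (no 'n').
"oge": Out (no 'n').

Out, Out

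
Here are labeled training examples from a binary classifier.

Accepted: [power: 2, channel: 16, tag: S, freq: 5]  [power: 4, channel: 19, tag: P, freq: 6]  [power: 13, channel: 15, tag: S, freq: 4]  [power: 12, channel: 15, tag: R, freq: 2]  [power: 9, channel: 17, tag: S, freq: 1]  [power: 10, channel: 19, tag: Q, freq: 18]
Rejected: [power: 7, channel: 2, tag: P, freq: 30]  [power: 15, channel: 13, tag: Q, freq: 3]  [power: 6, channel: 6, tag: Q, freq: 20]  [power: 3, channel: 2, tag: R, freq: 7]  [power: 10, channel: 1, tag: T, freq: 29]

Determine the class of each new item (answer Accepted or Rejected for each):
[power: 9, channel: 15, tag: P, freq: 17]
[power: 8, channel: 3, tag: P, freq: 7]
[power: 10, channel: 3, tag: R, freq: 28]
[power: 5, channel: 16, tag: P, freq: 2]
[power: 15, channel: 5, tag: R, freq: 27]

All 'Accepted' examples share one property — channel ≥ 15 — and every 'Rejected' example lacks it.
[power: 9, channel: 15, tag: P, freq: 17]: channel = 15, passes → Accepted.
[power: 8, channel: 3, tag: P, freq: 7]: channel = 3, does not fit → Rejected.
[power: 10, channel: 3, tag: R, freq: 28]: channel = 3, does not fit → Rejected.
[power: 5, channel: 16, tag: P, freq: 2]: channel = 16, passes → Accepted.
[power: 15, channel: 5, tag: R, freq: 27]: channel = 5, does not fit → Rejected.

Accepted, Rejected, Rejected, Accepted, Rejected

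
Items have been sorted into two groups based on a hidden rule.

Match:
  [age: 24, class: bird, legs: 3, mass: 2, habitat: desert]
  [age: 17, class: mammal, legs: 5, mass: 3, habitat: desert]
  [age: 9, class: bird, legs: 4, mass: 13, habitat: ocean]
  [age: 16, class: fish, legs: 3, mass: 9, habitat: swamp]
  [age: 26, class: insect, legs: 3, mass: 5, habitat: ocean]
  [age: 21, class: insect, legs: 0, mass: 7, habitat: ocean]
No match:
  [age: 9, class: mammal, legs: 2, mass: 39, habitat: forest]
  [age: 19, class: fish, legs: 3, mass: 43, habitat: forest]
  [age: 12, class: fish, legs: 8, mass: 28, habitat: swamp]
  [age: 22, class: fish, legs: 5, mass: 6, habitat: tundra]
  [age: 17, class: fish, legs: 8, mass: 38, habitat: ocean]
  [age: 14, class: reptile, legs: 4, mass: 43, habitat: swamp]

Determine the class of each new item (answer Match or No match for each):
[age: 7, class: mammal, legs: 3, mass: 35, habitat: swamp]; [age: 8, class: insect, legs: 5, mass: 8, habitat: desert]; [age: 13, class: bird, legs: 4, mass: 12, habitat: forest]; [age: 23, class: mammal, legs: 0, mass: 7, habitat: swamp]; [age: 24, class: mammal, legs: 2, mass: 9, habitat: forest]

No match, Match, Match, Match, Match

The distinguishing property — age ≠ 22 AND mass ≤ 13 — holds for all the 'Match' cases and none of the 'No match' cases.
[age: 7, class: mammal, legs: 3, mass: 35, habitat: swamp] → age = 7, mass = 35 → No match.
[age: 8, class: insect, legs: 5, mass: 8, habitat: desert] → age = 8, mass = 8 → Match.
[age: 13, class: bird, legs: 4, mass: 12, habitat: forest] → age = 13, mass = 12 → Match.
[age: 23, class: mammal, legs: 0, mass: 7, habitat: swamp] → age = 23, mass = 7 → Match.
[age: 24, class: mammal, legs: 2, mass: 9, habitat: forest] → age = 24, mass = 9 → Match.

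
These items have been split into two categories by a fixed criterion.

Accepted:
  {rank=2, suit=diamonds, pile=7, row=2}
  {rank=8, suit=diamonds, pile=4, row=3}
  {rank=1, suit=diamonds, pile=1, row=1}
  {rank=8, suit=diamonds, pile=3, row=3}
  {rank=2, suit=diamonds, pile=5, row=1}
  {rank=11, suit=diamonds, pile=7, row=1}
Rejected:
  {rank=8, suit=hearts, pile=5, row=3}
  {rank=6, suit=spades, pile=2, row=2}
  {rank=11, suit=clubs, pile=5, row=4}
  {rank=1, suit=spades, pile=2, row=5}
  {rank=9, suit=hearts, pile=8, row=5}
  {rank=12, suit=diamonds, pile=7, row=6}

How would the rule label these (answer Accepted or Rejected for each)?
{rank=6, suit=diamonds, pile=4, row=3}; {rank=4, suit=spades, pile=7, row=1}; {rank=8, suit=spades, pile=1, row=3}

All 'Accepted' examples share one property — suit is diamonds AND row ≤ 3 — and every 'Rejected' example lacks it.
{rank=6, suit=diamonds, pile=4, row=3}: suit is diamonds, row = 3, matches → Accepted.
{rank=4, suit=spades, pile=7, row=1}: suit is spades, row = 1, does not satisfy this → Rejected.
{rank=8, suit=spades, pile=1, row=3}: suit is spades, row = 3, does not satisfy this → Rejected.

Accepted, Rejected, Rejected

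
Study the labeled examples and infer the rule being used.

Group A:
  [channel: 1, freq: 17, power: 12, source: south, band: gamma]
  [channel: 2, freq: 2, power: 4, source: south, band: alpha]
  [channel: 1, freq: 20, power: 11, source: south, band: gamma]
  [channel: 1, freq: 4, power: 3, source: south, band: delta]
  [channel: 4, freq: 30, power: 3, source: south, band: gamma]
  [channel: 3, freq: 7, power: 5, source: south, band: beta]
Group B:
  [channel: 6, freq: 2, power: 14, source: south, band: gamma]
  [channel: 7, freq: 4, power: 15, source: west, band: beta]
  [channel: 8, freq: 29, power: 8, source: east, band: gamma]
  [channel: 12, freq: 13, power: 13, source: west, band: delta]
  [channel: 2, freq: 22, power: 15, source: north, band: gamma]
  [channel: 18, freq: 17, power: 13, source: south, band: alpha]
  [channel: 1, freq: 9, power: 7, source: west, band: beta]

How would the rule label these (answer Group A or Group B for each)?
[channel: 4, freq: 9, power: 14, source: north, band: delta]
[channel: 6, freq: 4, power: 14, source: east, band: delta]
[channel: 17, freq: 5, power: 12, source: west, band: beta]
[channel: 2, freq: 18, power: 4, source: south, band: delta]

Group B, Group B, Group B, Group A

Rule: source is south AND power ≤ 12. This holds for each 'Group A' example and fails for each 'Group B' one.
[channel: 4, freq: 9, power: 14, source: north, band: delta]: source is north, power = 14 — does not pass, so Group B. [channel: 6, freq: 4, power: 14, source: east, band: delta]: source is east, power = 14 — does not pass, so Group B. [channel: 17, freq: 5, power: 12, source: west, band: beta]: source is west, power = 12 — does not pass, so Group B. [channel: 2, freq: 18, power: 4, source: south, band: delta]: source is south, power = 4 — meets the rule, so Group A.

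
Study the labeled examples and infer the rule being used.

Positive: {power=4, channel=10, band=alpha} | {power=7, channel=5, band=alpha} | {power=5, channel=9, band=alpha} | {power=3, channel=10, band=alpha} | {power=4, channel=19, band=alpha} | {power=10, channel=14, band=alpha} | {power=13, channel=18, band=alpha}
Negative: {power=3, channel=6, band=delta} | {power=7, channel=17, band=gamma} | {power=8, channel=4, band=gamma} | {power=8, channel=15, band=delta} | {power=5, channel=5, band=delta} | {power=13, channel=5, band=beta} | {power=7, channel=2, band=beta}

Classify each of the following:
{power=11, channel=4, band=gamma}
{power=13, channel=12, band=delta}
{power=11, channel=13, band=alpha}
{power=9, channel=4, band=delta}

Negative, Negative, Positive, Negative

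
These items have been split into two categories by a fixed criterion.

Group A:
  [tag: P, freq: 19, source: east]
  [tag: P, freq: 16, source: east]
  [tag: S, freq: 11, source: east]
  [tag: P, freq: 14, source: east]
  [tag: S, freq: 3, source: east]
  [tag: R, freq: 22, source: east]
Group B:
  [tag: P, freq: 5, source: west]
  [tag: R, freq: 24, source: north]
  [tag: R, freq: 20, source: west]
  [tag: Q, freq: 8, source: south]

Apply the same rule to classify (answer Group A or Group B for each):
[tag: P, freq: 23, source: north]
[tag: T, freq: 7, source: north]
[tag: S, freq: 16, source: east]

Group B, Group B, Group A

Rule: source is east. This holds for each 'Group A' example and fails for each 'Group B' one.
[tag: P, freq: 23, source: north]: Group B (source is north). [tag: T, freq: 7, source: north]: Group B (source is north). [tag: S, freq: 16, source: east]: Group A (source is east).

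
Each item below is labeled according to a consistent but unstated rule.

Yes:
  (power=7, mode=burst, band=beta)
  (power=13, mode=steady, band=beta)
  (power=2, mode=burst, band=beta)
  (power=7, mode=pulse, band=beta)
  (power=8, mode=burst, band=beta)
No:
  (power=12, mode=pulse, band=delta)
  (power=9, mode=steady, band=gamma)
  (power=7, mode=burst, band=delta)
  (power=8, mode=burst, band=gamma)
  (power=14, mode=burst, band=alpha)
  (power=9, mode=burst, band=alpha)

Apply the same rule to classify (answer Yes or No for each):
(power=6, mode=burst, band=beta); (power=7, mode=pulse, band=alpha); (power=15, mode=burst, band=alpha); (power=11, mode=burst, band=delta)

Checking candidate rules against both groups, what survives is: band is beta.

Yes, No, No, No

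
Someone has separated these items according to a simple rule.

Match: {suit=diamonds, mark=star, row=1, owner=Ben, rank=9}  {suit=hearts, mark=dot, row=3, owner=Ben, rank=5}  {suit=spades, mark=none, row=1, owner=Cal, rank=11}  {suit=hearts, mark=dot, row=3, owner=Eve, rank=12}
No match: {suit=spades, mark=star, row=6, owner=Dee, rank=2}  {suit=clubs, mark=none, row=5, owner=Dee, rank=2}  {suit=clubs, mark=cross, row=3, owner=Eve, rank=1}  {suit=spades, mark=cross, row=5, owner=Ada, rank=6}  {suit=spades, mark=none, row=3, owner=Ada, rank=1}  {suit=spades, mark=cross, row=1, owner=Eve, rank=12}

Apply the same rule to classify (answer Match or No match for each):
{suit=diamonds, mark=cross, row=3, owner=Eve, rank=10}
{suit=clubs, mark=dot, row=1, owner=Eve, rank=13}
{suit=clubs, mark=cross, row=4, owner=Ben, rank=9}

The classifier is using: mark is not cross AND rank ≥ 5.
{suit=diamonds, mark=cross, row=3, owner=Eve, rank=10}: No match (mark is cross, rank = 10).
{suit=clubs, mark=dot, row=1, owner=Eve, rank=13}: Match (mark is dot, rank = 13).
{suit=clubs, mark=cross, row=4, owner=Ben, rank=9}: No match (mark is cross, rank = 9).

No match, Match, No match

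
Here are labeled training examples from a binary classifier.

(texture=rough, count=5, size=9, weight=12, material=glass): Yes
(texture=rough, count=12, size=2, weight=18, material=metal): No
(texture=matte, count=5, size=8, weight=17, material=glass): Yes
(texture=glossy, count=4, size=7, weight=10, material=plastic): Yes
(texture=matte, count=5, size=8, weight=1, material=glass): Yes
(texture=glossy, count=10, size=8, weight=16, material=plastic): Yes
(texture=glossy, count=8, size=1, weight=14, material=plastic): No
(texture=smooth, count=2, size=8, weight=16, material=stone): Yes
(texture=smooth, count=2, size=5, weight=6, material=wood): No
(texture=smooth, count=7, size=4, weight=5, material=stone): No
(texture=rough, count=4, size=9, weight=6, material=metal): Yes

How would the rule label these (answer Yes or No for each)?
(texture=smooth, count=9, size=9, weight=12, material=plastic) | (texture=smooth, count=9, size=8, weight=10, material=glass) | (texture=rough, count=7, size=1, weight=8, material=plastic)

Yes, Yes, No

All 'Yes' examples share one property — size ≥ 7 — and every 'No' example lacks it.
Yes: (texture=smooth, count=9, size=9, weight=12, material=plastic), since size = 9.
Yes: (texture=smooth, count=9, size=8, weight=10, material=glass), since size = 8.
No: (texture=rough, count=7, size=1, weight=8, material=plastic), since size = 1.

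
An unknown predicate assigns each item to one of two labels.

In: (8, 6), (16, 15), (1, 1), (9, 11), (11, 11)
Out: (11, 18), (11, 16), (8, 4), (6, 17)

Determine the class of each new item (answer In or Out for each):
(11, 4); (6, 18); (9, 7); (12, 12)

Out, Out, In, In

All 'In' examples share one property — |first − second| ≤ 2 — and every 'Out' example lacks it.
(11, 4): |11−4| = 7 — fails this test, so Out.
(6, 18): |6−18| = 12 — fails this test, so Out.
(9, 7): |9−7| = 2 — checks out, so In.
(12, 12): |12−12| = 0 — checks out, so In.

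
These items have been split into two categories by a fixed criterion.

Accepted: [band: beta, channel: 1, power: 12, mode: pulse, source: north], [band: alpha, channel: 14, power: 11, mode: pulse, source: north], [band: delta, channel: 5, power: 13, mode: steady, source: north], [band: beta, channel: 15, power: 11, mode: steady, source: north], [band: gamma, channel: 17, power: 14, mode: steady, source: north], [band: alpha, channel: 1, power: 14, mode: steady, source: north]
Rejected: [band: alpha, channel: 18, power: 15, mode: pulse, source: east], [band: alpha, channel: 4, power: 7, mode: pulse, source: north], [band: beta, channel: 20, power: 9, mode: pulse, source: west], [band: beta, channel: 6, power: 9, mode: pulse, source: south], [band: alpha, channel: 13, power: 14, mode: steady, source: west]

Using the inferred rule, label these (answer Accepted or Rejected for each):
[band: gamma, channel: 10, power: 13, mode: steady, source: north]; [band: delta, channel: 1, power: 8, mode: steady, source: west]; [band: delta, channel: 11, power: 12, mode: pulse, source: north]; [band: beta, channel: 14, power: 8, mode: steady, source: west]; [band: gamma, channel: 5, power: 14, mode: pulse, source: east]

Accepted, Rejected, Accepted, Rejected, Rejected

Every 'Accepted' example satisfies: source is north AND power ≥ 9. None of the 'Rejected' examples do.
[band: gamma, channel: 10, power: 13, mode: steady, source: north]: Accepted (source is north, power = 13).
[band: delta, channel: 1, power: 8, mode: steady, source: west]: Rejected (source is west, power = 8).
[band: delta, channel: 11, power: 12, mode: pulse, source: north]: Accepted (source is north, power = 12).
[band: beta, channel: 14, power: 8, mode: steady, source: west]: Rejected (source is west, power = 8).
[band: gamma, channel: 5, power: 14, mode: pulse, source: east]: Rejected (source is east, power = 14).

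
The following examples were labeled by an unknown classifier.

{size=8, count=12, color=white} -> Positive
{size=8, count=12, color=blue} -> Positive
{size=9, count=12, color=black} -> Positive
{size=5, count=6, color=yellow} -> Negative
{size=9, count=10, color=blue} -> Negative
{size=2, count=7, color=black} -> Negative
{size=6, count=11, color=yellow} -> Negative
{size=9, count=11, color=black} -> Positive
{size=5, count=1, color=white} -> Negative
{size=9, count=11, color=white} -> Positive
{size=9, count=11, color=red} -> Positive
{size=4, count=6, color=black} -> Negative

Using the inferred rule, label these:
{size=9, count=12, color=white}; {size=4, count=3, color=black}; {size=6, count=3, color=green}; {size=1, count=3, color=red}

One predicate separates the groups cleanly: size ≥ 8 AND count ≥ 11.

Positive, Negative, Negative, Negative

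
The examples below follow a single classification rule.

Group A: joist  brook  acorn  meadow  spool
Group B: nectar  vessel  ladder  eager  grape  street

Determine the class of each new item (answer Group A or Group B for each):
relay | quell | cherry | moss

The common property of the 'Group A' items is: contains 'o'. No 'Group B' item has it.
relay: no 'o', fails this test → Group B.
quell: no 'o', fails this test → Group B.
cherry: no 'o', fails this test → Group B.
moss: has 'o', has this property → Group A.

Group B, Group B, Group B, Group A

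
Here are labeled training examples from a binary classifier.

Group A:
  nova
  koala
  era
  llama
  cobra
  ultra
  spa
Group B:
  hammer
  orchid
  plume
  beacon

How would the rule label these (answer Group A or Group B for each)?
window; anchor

Group B, Group B

The classifier is using: ends with 'a'.
window: ends with 'w', fails the rule → Group B.
anchor: ends with 'r', fails the rule → Group B.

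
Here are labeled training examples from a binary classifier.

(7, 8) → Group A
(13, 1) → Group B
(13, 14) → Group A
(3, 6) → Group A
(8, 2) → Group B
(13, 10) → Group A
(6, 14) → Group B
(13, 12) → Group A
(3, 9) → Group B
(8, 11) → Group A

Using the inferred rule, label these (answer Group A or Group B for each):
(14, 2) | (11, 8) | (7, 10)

Group B, Group A, Group A

The simplest hypothesis consistent with all the labels is: sum is odd.
Group B: (14, 2), since 14+2 = 16. Group A: (11, 8), since 11+8 = 19. Group A: (7, 10), since 7+10 = 17.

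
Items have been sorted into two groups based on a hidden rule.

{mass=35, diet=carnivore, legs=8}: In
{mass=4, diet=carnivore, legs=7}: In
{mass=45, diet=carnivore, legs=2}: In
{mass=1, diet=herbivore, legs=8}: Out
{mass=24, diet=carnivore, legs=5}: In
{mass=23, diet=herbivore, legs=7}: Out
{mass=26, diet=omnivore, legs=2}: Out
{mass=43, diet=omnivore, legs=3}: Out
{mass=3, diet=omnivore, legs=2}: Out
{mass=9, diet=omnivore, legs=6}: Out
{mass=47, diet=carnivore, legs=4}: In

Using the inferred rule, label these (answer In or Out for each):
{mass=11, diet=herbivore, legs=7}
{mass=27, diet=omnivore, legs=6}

The simplest hypothesis consistent with all the labels is: diet is carnivore.
{mass=11, diet=herbivore, legs=7}: Out (diet is herbivore). {mass=27, diet=omnivore, legs=6}: Out (diet is omnivore).

Out, Out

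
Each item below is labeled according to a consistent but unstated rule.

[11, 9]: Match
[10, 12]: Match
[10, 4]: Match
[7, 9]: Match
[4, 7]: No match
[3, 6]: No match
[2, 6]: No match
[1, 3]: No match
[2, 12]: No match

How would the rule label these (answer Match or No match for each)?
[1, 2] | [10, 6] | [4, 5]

No match, Match, No match

The classifier is using: first ≥ 6.
[1, 2]: first 1 — does not satisfy this, so No match. [10, 6]: first 10 — has this property, so Match. [4, 5]: first 4 — does not satisfy this, so No match.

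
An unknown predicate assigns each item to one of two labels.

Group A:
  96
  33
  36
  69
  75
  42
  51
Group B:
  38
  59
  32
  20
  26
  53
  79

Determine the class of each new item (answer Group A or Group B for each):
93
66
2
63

The simplest hypothesis consistent with all the labels is: multiple of 3.
93 → 93 = 3·31 → Group A.
66 → 66 = 3·22 → Group A.
2 → 2 = 3·0 + 2 → Group B.
63 → 63 = 3·21 → Group A.

Group A, Group A, Group B, Group A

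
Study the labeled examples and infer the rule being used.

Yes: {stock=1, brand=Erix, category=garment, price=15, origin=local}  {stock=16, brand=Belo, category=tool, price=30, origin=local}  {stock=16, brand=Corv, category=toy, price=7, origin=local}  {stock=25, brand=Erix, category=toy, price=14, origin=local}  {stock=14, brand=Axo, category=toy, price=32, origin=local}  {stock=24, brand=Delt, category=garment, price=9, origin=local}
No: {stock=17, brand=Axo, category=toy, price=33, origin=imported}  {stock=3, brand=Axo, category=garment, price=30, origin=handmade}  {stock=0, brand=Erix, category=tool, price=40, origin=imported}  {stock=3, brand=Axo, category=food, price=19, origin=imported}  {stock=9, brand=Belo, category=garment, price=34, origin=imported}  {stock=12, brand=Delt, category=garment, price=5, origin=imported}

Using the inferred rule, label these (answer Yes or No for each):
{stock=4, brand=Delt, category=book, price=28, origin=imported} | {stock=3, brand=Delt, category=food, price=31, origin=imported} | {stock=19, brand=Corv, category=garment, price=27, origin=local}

Comparing the two groups points to one rule — origin is local.

No, No, Yes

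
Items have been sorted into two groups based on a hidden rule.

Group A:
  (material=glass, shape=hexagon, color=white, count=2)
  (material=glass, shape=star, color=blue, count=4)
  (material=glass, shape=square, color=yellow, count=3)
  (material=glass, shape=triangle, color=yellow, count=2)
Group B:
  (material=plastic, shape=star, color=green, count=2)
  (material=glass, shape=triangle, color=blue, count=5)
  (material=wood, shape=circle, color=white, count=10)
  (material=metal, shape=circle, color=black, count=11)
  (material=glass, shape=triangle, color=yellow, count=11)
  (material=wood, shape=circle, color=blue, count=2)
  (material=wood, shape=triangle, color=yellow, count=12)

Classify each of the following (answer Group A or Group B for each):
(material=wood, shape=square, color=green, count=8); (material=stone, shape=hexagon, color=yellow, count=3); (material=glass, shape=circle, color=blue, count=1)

A rule that fits every label: material is glass AND count ≤ 4 — true of each 'Group A' example, false of each 'Group B' one.
(material=wood, shape=square, color=green, count=8): material is wood, count = 8 — fails the rule, so Group B. (material=stone, shape=hexagon, color=yellow, count=3): material is stone, count = 3 — fails the rule, so Group B. (material=glass, shape=circle, color=blue, count=1): material is glass, count = 1 — passes, so Group A.

Group B, Group B, Group A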